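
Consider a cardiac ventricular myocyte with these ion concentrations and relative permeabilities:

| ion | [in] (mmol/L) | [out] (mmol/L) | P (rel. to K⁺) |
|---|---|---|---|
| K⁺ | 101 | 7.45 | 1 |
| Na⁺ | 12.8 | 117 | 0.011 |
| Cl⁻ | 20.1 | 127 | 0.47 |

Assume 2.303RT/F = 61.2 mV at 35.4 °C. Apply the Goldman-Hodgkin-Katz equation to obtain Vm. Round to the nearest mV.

Vm = 61.2 · log₁₀[(Σ P·[cation]ₒ + Σ P·[anion]ᵢ) / (Σ P·[cation]ᵢ + Σ P·[anion]ₒ)]
Numerator = 1×7.45 + 0.011×117 + 0.47×20.1 = 18.18
Denominator = 1×101 + 0.011×12.8 + 0.47×127 = 160.8
Vm = 61.2 · log₁₀(0.11306) = 61.2 × (-0.9467) = -57.94 mV

-58 mV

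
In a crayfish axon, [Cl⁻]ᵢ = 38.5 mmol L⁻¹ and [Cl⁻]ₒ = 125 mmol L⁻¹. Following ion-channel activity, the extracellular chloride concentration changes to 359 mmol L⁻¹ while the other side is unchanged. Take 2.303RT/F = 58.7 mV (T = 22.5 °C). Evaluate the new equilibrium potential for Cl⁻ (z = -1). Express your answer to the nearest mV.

-57 mV

After the shift: [Cl⁻]_out = 359, [Cl⁻]_in = 38.5 mmol L⁻¹.
E_new = (58.7/-1)·log₁₀(359/38.5) = -58.70 · (0.9696) = -56.92 mV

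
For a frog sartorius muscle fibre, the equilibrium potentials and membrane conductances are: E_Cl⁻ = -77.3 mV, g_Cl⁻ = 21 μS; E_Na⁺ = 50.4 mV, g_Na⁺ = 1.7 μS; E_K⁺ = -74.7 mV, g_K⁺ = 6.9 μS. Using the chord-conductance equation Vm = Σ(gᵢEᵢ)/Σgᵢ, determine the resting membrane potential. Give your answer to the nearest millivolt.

Σ gᵢEᵢ = 21·(-77.3) + 1.7·(50.4) + 6.9·(-74.7) = -2053.05
Σ gᵢ = 21 + 1.7 + 6.9 = 29.6
Vm = -2053.05 / 29.6 = -69.36 mV

-69 mV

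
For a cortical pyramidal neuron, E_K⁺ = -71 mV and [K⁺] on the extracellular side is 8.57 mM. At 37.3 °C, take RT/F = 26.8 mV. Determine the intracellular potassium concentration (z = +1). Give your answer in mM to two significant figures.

Nernst: E = (26.8/1) · ln([out]/[in]), so ln([out]/[in]) = -71.0 × 1 / 26.8 = -2.6493.
[out]/[in] = e^(-2.6493) = 0.0707.
[in] = 8.57 / 0.0707 = 121.2 mM.

120 mM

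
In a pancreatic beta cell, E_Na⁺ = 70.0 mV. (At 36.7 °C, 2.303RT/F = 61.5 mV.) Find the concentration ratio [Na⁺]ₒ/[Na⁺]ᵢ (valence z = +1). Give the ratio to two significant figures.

14

log₁₀([out]/[in]) = E·z/(61.5) = 70.0 × 1 / 61.5 = 1.1382
[out]/[in] = 10^(1.1382) = 13.75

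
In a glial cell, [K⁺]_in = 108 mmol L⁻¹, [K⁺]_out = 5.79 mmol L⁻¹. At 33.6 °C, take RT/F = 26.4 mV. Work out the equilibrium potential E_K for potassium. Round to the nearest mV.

-77 mV

E = (26.4/z) · ln([K⁺]_out/[K⁺]_in) with z = +1.
= (26.4/1) · ln(5.79/108) = 26.40 · ln(0.05361)
= 26.40 · (-2.9260) = -77.25 mV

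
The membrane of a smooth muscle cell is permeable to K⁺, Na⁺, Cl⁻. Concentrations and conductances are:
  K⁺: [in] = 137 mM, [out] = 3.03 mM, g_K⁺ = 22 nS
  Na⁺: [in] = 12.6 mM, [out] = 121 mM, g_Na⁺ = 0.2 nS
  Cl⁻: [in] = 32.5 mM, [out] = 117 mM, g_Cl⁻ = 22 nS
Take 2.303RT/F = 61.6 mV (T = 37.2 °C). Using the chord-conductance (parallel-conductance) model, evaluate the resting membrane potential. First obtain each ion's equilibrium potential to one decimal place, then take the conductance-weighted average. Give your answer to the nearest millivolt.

-68 mV

E_K⁺ = (61.6/1)·log₁₀(3.03/137) = -102.0 mV
E_Na⁺ = (61.6/1)·log₁₀(121/12.6) = 60.5 mV
E_Cl⁻ = (61.6/-1)·log₁₀(117/32.5) = -34.3 mV
Vm = (Σ gᵢEᵢ)/(Σ gᵢ) = (22·-102.0 + 0.2·60.5 + 22·-34.3) / (22 + 0.2 + 22)
= -2986.50 / 44.2 = -67.57 mV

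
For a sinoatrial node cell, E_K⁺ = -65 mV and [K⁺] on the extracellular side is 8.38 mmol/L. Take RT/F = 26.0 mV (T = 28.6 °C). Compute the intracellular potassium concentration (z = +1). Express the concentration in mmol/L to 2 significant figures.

Nernst: E = (26.0/1) · ln([out]/[in]), so ln([out]/[in]) = -65.0 × 1 / 26.0 = -2.5000.
[out]/[in] = e^(-2.5000) = 0.08208.
[in] = 8.38 / 0.08208 = 102.1 mmol/L.

100 mmol/L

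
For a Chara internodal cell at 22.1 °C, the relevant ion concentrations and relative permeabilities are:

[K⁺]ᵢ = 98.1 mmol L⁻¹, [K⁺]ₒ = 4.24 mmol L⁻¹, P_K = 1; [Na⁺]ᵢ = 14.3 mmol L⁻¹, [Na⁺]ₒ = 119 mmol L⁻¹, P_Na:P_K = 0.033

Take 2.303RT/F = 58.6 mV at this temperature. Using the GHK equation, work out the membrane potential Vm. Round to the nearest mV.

Vm = 58.6 · log₁₀[(Σ P·[cation]ₒ + Σ P·[anion]ᵢ) / (Σ P·[cation]ᵢ + Σ P·[anion]ₒ)]
Numerator = 1×4.24 + 0.033×119 = 8.167
Denominator = 1×98.1 + 0.033×14.3 = 98.57
Vm = 58.6 · log₁₀(0.082853) = 58.6 × (-1.0817) = -63.39 mV

-63 mV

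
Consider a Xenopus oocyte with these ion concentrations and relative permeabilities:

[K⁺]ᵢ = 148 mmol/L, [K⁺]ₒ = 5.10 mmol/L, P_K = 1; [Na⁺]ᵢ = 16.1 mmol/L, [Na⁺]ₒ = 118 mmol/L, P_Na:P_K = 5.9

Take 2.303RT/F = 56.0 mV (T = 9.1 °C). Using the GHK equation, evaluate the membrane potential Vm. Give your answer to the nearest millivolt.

26 mV

Vm = 56.0 · log₁₀[(Σ P·[cation]ₒ + Σ P·[anion]ᵢ) / (Σ P·[cation]ᵢ + Σ P·[anion]ₒ)]
Numerator = 1×5.10 + 5.9×118 = 701.3
Denominator = 1×148 + 5.9×16.1 = 243
Vm = 56.0 · log₁₀(2.8861) = 56.0 × (0.4603) = 25.78 mV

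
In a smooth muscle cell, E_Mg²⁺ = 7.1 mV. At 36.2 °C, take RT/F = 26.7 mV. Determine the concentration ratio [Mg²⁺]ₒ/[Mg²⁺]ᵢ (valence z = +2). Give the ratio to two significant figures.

ln([out]/[in]) = E·z/(26.7) = 7.1 × 2 / 26.7 = 0.5318
[out]/[in] = e^(0.5318) = 1.702

1.7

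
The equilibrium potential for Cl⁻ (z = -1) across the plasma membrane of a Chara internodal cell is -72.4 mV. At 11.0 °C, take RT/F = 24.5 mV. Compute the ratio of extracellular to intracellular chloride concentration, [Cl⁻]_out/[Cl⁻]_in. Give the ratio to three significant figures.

19.2

ln([out]/[in]) = E·z/(24.5) = -72.4 × -1 / 24.5 = 2.9551
[out]/[in] = e^(2.9551) = 19.2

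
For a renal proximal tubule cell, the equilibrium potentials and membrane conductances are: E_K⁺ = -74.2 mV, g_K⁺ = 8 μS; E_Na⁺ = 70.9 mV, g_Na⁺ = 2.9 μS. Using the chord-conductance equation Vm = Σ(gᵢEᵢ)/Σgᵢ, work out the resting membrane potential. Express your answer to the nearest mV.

-36 mV

Σ gᵢEᵢ = 8·(-74.2) + 2.9·(70.9) = -387.99
Σ gᵢ = 8 + 2.9 = 10.9
Vm = -387.99 / 10.9 = -35.60 mV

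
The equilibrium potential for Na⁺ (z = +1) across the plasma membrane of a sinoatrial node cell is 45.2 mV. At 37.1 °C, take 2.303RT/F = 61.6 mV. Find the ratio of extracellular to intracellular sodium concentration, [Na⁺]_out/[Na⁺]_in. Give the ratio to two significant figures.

5.4

log₁₀([out]/[in]) = E·z/(61.6) = 45.2 × 1 / 61.6 = 0.7338
[out]/[in] = 10^(0.7338) = 5.417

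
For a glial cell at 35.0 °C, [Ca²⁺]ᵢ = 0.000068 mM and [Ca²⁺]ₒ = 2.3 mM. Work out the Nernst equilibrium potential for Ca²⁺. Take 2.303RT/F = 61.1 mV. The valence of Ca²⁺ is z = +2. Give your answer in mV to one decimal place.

138.4 mV

E = (61.1/z) · log₁₀([Ca²⁺]_out/[Ca²⁺]_in) with z = +2.
= (61.1/2) · log₁₀(2.3/0.000068) = 30.55 · log₁₀(3.382e+04)
= 30.55 · (4.5292) = 138.37 mV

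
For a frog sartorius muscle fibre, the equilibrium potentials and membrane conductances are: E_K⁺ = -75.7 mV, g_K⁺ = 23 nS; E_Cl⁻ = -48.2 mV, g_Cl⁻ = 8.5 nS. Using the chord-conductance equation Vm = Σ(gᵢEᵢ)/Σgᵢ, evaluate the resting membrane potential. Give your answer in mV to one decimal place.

-68.3 mV

Σ gᵢEᵢ = 23·(-75.7) + 8.5·(-48.2) = -2150.80
Σ gᵢ = 23 + 8.5 = 31.5
Vm = -2150.80 / 31.5 = -68.28 mV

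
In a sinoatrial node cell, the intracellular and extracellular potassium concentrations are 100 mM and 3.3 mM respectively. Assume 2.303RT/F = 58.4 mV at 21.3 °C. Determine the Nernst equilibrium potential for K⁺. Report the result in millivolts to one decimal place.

E = (58.4/z) · log₁₀([K⁺]_out/[K⁺]_in) with z = +1.
= (58.4/1) · log₁₀(3.3/100) = 58.40 · log₁₀(0.033)
= 58.40 · (-1.4815) = -86.52 mV

-86.5 mV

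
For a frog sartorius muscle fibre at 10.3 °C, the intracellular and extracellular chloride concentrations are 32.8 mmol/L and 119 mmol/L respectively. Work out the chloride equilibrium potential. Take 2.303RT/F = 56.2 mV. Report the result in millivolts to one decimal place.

-31.5 mV

E = (56.2/z) · log₁₀([Cl⁻]_out/[Cl⁻]_in) with z = -1.
For an anion, dividing by z = -1 reverses the sign.
= (56.2/-1) · log₁₀(119/32.8) = -56.20 · log₁₀(3.628)
= -56.20 · (0.5597) = -31.45 mV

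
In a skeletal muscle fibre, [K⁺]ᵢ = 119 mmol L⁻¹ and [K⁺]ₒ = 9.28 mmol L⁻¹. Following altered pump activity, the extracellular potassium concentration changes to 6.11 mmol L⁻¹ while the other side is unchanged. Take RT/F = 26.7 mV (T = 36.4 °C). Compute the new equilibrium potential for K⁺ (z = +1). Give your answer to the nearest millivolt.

After the shift: [K⁺]_out = 6.11, [K⁺]_in = 119 mmol L⁻¹.
E_new = (26.7/1)·ln(6.11/119) = 26.70 · (-2.9692) = -79.28 mV

-79 mV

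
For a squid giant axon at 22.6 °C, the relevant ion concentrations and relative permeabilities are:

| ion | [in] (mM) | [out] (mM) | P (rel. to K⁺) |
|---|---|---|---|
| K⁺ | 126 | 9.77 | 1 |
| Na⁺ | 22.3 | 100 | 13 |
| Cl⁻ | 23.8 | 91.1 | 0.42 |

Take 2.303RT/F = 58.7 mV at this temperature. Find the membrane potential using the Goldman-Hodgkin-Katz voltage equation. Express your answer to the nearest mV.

Vm = 58.7 · log₁₀[(Σ P·[cation]ₒ + Σ P·[anion]ᵢ) / (Σ P·[cation]ᵢ + Σ P·[anion]ₒ)]
Numerator = 1×9.77 + 13×100 + 0.42×23.8 = 1320
Denominator = 1×126 + 13×22.3 + 0.42×91.1 = 454.2
Vm = 58.7 · log₁₀(2.9059) = 58.7 × (0.4633) = 27.19 mV

27 mV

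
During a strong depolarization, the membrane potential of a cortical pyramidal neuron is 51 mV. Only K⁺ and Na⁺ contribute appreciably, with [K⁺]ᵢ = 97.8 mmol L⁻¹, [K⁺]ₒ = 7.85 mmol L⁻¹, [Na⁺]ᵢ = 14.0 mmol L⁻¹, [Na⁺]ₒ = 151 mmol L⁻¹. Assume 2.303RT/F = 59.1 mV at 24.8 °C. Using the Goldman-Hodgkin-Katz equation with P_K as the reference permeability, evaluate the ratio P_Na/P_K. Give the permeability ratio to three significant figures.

14.4

Let α = P_Na/P_K. GHK: Vm = 59.1·log₁₀[(Kₒ + α·Naₒ)/(Kᵢ + α·Naᵢ)].
10^(Vm/59.1) = 10^(51.0/59.1) = 7.2936
So 7.2936·(Kᵢ + α·Naᵢ) = Kₒ + α·Naₒ → α = (7.2936·97.8 − 7.85) / (151.0 − 7.2936·14.0)
α = (713.3 − 7.85) / (151.0 − 102.1) = 705.5/48.89 = 14.43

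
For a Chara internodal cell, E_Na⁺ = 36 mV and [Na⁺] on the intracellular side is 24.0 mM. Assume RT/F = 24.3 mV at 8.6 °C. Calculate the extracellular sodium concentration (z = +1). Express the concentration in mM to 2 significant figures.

Nernst: E = (24.3/1) · ln([out]/[in]), so ln([out]/[in]) = 36.0 × 1 / 24.3 = 1.4815.
[out]/[in] = e^(1.4815) = 4.399.
[out] = 4.399 × 24.0 = 105.6 mM.

110 mM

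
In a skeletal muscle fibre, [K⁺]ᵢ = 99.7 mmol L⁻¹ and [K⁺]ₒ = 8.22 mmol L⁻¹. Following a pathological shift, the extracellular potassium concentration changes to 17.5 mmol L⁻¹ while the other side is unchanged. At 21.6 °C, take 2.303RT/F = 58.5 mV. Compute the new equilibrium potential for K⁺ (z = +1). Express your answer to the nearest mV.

After the shift: [K⁺]_out = 17.5, [K⁺]_in = 99.7 mmol L⁻¹.
E_new = (58.5/1)·log₁₀(17.5/99.7) = 58.50 · (-0.7557) = -44.21 mV

-44 mV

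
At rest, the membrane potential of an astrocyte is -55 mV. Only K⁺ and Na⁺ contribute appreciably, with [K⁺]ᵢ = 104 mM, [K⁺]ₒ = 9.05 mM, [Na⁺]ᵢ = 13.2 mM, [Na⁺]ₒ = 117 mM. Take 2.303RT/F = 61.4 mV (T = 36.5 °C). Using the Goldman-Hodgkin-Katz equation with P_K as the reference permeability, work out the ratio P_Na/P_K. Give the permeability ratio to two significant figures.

0.036

Let α = P_Na/P_K. GHK: Vm = 61.4·log₁₀[(Kₒ + α·Naₒ)/(Kᵢ + α·Naᵢ)].
10^(Vm/61.4) = 10^(-55.0/61.4) = 0.12713
So 0.12713·(Kᵢ + α·Naᵢ) = Kₒ + α·Naₒ → α = (0.12713·104.0 − 9.05) / (117.0 − 0.12713·13.2)
α = (13.22 − 9.05) / (117.0 − 1.678) = 4.171/115.3 = 0.03617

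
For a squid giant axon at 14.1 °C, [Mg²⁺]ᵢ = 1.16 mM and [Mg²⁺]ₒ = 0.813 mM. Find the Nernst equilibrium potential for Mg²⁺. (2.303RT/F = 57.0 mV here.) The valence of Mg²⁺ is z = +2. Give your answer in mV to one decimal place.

E = (57.0/z) · log₁₀([Mg²⁺]_out/[Mg²⁺]_in) with z = +2.
= (57.0/2) · log₁₀(0.813/1.16) = 28.50 · log₁₀(0.7009)
= 28.50 · (-0.1544) = -4.40 mV

-4.4 mV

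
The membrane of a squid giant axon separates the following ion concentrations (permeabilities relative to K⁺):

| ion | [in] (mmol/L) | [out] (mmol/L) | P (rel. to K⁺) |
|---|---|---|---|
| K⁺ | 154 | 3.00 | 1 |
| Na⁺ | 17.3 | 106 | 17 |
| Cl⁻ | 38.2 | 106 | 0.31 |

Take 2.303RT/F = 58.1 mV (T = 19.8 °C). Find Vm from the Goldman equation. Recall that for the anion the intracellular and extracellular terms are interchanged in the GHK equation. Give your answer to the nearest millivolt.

Vm = 58.1 · log₁₀[(Σ P·[cation]ₒ + Σ P·[anion]ᵢ) / (Σ P·[cation]ᵢ + Σ P·[anion]ₒ)]
Numerator = 1×3.00 + 17×106 + 0.31×38.2 = 1817
Denominator = 1×154 + 17×17.3 + 0.31×106 = 481
Vm = 58.1 · log₁₀(3.7775) = 58.1 × (0.5772) = 33.54 mV

34 mV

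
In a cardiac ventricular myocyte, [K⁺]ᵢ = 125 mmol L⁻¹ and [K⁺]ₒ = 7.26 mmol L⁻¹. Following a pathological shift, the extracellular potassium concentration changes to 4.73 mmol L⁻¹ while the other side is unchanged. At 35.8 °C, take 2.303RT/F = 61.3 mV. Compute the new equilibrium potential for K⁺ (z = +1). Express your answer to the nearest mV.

After the shift: [K⁺]_out = 4.73, [K⁺]_in = 125 mmol L⁻¹.
E_new = (61.3/1)·log₁₀(4.73/125) = 61.30 · (-1.4220) = -87.17 mV

-87 mV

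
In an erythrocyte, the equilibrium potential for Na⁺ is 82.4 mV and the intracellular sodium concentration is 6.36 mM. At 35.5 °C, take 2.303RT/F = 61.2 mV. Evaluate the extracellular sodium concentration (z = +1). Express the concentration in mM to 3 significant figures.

Nernst: E = (61.2/1) · log₁₀([out]/[in]), so log₁₀([out]/[in]) = 82.4 × 1 / 61.2 = 1.3464.
[out]/[in] = 10^(1.3464) = 22.2.
[out] = 22.2 × 6.36 = 141.2 mM.

141 mM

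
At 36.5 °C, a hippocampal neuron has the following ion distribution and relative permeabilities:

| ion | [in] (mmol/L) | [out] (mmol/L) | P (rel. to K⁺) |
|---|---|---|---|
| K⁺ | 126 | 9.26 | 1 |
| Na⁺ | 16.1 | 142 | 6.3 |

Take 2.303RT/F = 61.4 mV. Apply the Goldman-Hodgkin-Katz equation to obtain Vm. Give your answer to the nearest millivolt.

37 mV

Vm = 61.4 · log₁₀[(Σ P·[cation]ₒ + Σ P·[anion]ᵢ) / (Σ P·[cation]ᵢ + Σ P·[anion]ₒ)]
Numerator = 1×9.26 + 6.3×142 = 903.9
Denominator = 1×126 + 6.3×16.1 = 227.4
Vm = 61.4 · log₁₀(3.9742) = 61.4 × (0.5993) = 36.79 mV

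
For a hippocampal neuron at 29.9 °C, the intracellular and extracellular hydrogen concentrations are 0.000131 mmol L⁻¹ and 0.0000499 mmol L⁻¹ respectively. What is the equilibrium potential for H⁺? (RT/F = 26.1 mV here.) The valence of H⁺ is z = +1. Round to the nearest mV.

E = (26.1/z) · ln([H⁺]_out/[H⁺]_in) with z = +1.
= (26.1/1) · ln(0.0000499/0.000131) = 26.10 · ln(0.3809)
= 26.10 · (-0.9652) = -25.19 mV

-25 mV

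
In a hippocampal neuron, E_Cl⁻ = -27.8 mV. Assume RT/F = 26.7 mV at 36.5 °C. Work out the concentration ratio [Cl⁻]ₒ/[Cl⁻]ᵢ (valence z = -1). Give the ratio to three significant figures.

ln([out]/[in]) = E·z/(26.7) = -27.8 × -1 / 26.7 = 1.0412
[out]/[in] = e^(1.0412) = 2.833

2.83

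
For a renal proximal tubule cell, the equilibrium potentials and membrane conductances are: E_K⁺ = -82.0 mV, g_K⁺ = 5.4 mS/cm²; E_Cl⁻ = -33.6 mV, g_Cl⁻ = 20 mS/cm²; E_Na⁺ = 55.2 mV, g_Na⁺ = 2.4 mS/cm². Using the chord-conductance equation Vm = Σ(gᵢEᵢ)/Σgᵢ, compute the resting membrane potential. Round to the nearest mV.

-35 mV

Σ gᵢEᵢ = 5.4·(-82.0) + 20·(-33.6) + 2.4·(55.2) = -982.32
Σ gᵢ = 5.4 + 20 + 2.4 = 27.8
Vm = -982.32 / 27.8 = -35.34 mV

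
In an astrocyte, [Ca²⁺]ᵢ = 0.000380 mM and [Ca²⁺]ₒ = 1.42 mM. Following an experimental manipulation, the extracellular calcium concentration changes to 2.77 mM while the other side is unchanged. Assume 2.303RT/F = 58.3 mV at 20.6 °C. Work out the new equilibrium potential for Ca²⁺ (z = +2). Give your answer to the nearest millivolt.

113 mV

After the shift: [Ca²⁺]_out = 2.77, [Ca²⁺]_in = 0.000380 mM.
E_new = (58.3/2)·log₁₀(2.77/0.000380) = 29.15 · (3.8627) = 112.60 mV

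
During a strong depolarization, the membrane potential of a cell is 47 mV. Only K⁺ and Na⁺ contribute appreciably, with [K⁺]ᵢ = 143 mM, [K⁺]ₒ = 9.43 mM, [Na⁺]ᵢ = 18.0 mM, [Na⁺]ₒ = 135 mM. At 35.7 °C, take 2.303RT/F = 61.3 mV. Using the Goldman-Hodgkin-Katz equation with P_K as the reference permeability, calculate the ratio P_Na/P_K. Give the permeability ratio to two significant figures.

28

Let α = P_Na/P_K. GHK: Vm = 61.3·log₁₀[(Kₒ + α·Naₒ)/(Kᵢ + α·Naᵢ)].
10^(Vm/61.3) = 10^(47.0/61.3) = 5.8441
So 5.8441·(Kᵢ + α·Naᵢ) = Kₒ + α·Naₒ → α = (5.8441·143.0 − 9.43) / (135.0 − 5.8441·18.0)
α = (835.7 − 9.43) / (135.0 − 105.2) = 826.3/29.81 = 27.72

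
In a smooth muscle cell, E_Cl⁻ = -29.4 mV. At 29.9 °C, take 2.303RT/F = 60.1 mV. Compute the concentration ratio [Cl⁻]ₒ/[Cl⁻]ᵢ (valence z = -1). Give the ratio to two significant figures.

log₁₀([out]/[in]) = E·z/(60.1) = -29.4 × -1 / 60.1 = 0.4892
[out]/[in] = 10^(0.4892) = 3.084

3.1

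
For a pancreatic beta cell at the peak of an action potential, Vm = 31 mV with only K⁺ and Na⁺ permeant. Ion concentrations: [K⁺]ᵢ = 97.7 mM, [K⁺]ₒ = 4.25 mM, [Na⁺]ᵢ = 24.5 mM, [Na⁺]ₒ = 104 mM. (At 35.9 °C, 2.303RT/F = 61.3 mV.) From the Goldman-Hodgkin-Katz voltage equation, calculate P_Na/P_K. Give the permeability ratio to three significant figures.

12.1

Let α = P_Na/P_K. GHK: Vm = 61.3·log₁₀[(Kₒ + α·Naₒ)/(Kᵢ + α·Naᵢ)].
10^(Vm/61.3) = 10^(31.0/61.3) = 3.2041
So 3.2041·(Kᵢ + α·Naᵢ) = Kₒ + α·Naₒ → α = (3.2041·97.7 − 4.25) / (104.0 − 3.2041·24.5)
α = (313 − 4.25) / (104.0 − 78.5) = 308.8/25.5 = 12.11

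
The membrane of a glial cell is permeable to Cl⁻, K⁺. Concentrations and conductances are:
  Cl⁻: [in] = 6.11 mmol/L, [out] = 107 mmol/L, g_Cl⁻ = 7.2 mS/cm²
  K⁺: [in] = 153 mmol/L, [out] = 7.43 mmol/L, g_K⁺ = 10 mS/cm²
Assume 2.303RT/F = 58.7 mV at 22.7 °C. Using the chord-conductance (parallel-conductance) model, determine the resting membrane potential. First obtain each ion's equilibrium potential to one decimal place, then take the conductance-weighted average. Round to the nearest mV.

E_Cl⁻ = (58.7/-1)·log₁₀(107/6.11) = -73.0 mV
E_K⁺ = (58.7/1)·log₁₀(7.43/153) = -77.1 mV
Vm = (Σ gᵢEᵢ)/(Σ gᵢ) = (7.2·-73.0 + 10·-77.1) / (7.2 + 10)
= -1296.60 / 17.2 = -75.38 mV

-75 mV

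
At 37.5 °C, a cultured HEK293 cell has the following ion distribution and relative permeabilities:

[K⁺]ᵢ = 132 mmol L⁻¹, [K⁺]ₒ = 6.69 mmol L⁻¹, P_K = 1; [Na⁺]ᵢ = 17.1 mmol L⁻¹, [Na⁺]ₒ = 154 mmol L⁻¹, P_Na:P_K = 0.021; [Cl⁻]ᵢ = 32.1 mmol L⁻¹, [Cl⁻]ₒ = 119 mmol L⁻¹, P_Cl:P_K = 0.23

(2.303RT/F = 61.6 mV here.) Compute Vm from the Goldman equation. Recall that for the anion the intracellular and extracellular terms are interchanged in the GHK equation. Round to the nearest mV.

-59 mV

Vm = 61.6 · log₁₀[(Σ P·[cation]ₒ + Σ P·[anion]ᵢ) / (Σ P·[cation]ᵢ + Σ P·[anion]ₒ)]
Numerator = 1×6.69 + 0.021×154 + 0.23×32.1 = 17.31
Denominator = 1×132 + 0.021×17.1 + 0.23×119 = 159.7
Vm = 61.6 · log₁₀(0.10835) = 61.6 × (-0.9652) = -59.45 mV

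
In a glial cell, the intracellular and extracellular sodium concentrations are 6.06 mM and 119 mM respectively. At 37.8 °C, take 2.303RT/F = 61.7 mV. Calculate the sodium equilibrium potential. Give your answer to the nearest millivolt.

80 mV

E = (61.7/z) · log₁₀([Na⁺]_out/[Na⁺]_in) with z = +1.
= (61.7/1) · log₁₀(119/6.06) = 61.70 · log₁₀(19.64)
= 61.70 · (1.2931) = 79.78 mV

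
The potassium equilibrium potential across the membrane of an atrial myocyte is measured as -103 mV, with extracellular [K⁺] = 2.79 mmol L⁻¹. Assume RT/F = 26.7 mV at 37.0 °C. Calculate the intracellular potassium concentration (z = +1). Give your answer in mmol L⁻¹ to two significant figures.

130 mmol L⁻¹

Nernst: E = (26.7/1) · ln([out]/[in]), so ln([out]/[in]) = -103.0 × 1 / 26.7 = -3.8577.
[out]/[in] = e^(-3.8577) = 0.02112.
[in] = 2.79 / 0.02112 = 132.1 mmol L⁻¹.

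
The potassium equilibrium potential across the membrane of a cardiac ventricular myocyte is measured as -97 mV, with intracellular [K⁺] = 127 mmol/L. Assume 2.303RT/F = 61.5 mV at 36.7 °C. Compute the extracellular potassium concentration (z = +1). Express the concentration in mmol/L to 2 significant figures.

Nernst: E = (61.5/1) · log₁₀([out]/[in]), so log₁₀([out]/[in]) = -97.0 × 1 / 61.5 = -1.5772.
[out]/[in] = 10^(-1.5772) = 0.02647.
[out] = 0.02647 × 127 = 3.362 mmol/L.

3.4 mmol/L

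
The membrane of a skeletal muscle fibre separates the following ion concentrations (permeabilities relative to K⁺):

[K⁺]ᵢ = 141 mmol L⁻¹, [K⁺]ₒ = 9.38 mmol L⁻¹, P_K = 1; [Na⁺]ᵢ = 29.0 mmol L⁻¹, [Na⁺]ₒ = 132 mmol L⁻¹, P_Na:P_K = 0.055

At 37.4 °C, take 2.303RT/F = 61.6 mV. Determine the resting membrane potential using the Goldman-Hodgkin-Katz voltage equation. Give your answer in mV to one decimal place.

-57.5 mV

Vm = 61.6 · log₁₀[(Σ P·[cation]ₒ + Σ P·[anion]ᵢ) / (Σ P·[cation]ᵢ + Σ P·[anion]ₒ)]
Numerator = 1×9.38 + 0.055×132 = 16.64
Denominator = 1×141 + 0.055×29.0 = 142.6
Vm = 61.6 · log₁₀(0.11669) = 61.6 × (-0.9330) = -57.47 mV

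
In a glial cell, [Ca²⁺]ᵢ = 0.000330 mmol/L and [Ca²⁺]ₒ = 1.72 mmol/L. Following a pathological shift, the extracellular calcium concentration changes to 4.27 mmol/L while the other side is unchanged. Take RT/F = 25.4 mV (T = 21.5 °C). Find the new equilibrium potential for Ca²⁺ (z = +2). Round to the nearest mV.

After the shift: [Ca²⁺]_out = 4.27, [Ca²⁺]_in = 0.000330 mmol/L.
E_new = (25.4/2)·ln(4.27/0.000330) = 12.70 · (9.4680) = 120.24 mV

120 mV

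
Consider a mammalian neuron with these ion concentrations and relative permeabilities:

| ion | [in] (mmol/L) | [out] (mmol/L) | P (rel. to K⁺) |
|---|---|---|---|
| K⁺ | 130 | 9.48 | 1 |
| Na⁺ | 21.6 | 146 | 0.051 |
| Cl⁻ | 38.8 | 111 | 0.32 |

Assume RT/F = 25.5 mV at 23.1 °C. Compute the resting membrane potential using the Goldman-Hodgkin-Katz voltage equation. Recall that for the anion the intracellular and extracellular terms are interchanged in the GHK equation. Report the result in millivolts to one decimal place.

Vm = 25.5 · ln[(Σ P·[cation]ₒ + Σ P·[anion]ᵢ) / (Σ P·[cation]ᵢ + Σ P·[anion]ₒ)]
Numerator = 1×9.48 + 0.051×146 + 0.32×38.8 = 29.34
Denominator = 1×130 + 0.051×21.6 + 0.32×111 = 166.6
Vm = 25.5 · ln(0.1761) = 25.5 × (-1.7367) = -44.29 mV

-44.3 mV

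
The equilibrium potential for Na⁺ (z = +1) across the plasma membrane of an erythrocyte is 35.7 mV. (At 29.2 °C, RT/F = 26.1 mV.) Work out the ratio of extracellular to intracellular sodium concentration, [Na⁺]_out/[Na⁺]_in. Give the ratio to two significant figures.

3.9

ln([out]/[in]) = E·z/(26.1) = 35.7 × 1 / 26.1 = 1.3678
[out]/[in] = e^(1.3678) = 3.927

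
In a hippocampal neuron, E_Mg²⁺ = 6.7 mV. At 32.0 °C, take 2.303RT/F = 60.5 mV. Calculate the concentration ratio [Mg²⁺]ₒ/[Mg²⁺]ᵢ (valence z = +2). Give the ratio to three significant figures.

1.67

log₁₀([out]/[in]) = E·z/(60.5) = 6.7 × 2 / 60.5 = 0.2215
[out]/[in] = 10^(0.2215) = 1.665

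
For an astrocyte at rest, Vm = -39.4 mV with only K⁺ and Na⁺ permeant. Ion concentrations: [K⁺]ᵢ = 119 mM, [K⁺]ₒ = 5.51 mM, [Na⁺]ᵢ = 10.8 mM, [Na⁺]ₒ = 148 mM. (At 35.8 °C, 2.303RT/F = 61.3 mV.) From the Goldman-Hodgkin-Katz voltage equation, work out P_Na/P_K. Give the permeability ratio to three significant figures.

Let α = P_Na/P_K. GHK: Vm = 61.3·log₁₀[(Kₒ + α·Naₒ)/(Kᵢ + α·Naᵢ)].
10^(Vm/61.3) = 10^(-39.4/61.3) = 0.22765
So 0.22765·(Kᵢ + α·Naᵢ) = Kₒ + α·Naₒ → α = (0.22765·119.0 − 5.51) / (148.0 − 0.22765·10.8)
α = (27.09 − 5.51) / (148.0 − 2.459) = 21.58/145.5 = 0.1483

0.148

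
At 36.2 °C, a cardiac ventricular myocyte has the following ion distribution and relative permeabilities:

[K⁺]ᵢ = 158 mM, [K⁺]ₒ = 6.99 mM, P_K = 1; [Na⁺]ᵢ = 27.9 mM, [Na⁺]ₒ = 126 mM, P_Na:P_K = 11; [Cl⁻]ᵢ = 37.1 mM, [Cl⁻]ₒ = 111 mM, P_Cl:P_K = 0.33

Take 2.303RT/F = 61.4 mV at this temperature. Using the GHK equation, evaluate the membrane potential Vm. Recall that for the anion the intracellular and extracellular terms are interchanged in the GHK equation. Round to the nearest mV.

27 mV

Vm = 61.4 · log₁₀[(Σ P·[cation]ₒ + Σ P·[anion]ᵢ) / (Σ P·[cation]ᵢ + Σ P·[anion]ₒ)]
Numerator = 1×6.99 + 11×126 + 0.33×37.1 = 1405
Denominator = 1×158 + 11×27.9 + 0.33×111 = 501.5
Vm = 61.4 · log₁₀(2.8019) = 61.4 × (0.4475) = 27.47 mV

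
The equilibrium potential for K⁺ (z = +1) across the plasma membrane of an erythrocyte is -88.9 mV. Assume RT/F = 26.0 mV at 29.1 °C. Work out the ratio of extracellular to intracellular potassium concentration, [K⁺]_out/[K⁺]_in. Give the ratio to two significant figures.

0.033

ln([out]/[in]) = E·z/(26.0) = -88.9 × 1 / 26.0 = -3.4192
[out]/[in] = e^(-3.4192) = 0.03274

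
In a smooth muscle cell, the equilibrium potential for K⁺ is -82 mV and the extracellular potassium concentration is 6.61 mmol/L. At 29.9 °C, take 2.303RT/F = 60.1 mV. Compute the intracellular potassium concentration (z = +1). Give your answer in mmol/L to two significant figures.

150 mmol/L

Nernst: E = (60.1/1) · log₁₀([out]/[in]), so log₁₀([out]/[in]) = -82.0 × 1 / 60.1 = -1.3644.
[out]/[in] = 10^(-1.3644) = 0.04321.
[in] = 6.61 / 0.04321 = 153 mmol/L.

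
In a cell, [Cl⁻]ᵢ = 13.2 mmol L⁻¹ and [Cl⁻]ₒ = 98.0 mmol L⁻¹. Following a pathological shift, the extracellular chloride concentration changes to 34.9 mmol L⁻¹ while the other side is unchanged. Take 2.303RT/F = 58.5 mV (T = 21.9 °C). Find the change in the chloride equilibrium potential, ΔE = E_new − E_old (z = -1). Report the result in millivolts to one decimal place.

E_old = (58.5/-1)·log₁₀(98.0/13.2) = -50.93 mV
E_new = (58.5/-1)·log₁₀(34.9/13.2) = -24.70 mV
ΔE = -24.70 − (-50.93) = 26.23 mV

26.2 mV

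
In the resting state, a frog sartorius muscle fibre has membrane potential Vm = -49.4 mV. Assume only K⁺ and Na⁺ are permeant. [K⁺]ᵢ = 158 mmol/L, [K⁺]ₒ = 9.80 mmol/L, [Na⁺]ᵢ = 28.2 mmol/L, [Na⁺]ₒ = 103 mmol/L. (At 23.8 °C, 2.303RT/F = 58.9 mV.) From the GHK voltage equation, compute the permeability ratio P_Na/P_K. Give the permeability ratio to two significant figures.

Let α = P_Na/P_K. GHK: Vm = 58.9·log₁₀[(Kₒ + α·Naₒ)/(Kᵢ + α·Naᵢ)].
10^(Vm/58.9) = 10^(-49.4/58.9) = 0.14497
So 0.14497·(Kᵢ + α·Naᵢ) = Kₒ + α·Naₒ → α = (0.14497·158.0 − 9.8) / (103.0 − 0.14497·28.2)
α = (22.91 − 9.8) / (103.0 − 4.088) = 13.11/98.91 = 0.1325

0.13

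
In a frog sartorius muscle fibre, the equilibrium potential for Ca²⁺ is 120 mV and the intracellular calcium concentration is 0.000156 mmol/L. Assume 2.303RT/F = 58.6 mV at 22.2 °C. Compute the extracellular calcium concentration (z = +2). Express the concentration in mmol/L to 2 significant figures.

Nernst: E = (58.6/2) · log₁₀([out]/[in]), so log₁₀([out]/[in]) = 120.0 × 2 / 58.6 = 4.0956.
[out]/[in] = 10^(4.0956) = 1.246e+04.
[out] = 1.246e+04 × 0.000156 = 1.944 mmol/L.

1.9 mmol/L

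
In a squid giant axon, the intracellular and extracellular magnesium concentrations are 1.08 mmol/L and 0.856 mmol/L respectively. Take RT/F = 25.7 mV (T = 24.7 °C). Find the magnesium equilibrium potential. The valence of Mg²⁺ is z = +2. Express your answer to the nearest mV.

-3 mV

E = (25.7/z) · ln([Mg²⁺]_out/[Mg²⁺]_in) with z = +2.
= (25.7/2) · ln(0.856/1.08) = 12.85 · ln(0.7926)
= 12.85 · (-0.2324) = -2.99 mV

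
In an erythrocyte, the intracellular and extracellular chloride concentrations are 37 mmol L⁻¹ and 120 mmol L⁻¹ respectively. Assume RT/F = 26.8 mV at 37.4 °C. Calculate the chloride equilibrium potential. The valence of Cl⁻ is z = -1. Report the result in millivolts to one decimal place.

-31.5 mV

E = (26.8/z) · ln([Cl⁻]_out/[Cl⁻]_in) with z = -1.
For an anion, dividing by z = -1 reverses the sign.
= (26.8/-1) · ln(120/37) = -26.80 · ln(3.243)
= -26.80 · (1.1766) = -31.53 mV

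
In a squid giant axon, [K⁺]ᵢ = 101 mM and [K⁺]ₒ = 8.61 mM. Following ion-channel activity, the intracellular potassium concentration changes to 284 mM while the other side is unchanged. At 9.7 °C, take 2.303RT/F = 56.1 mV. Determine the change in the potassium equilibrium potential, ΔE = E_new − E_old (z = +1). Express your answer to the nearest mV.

-25 mV

E_old = (56.1/1)·log₁₀(8.61/101) = -59.99 mV
E_new = (56.1/1)·log₁₀(8.61/284) = -85.18 mV
ΔE = -85.18 − (-59.99) = -25.19 mV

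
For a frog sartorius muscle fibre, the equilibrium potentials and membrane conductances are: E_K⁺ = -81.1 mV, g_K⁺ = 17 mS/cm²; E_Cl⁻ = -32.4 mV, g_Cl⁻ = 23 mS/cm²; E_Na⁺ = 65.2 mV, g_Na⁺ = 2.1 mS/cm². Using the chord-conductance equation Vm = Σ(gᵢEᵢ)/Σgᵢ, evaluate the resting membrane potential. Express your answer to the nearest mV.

-47 mV

Σ gᵢEᵢ = 17·(-81.1) + 23·(-32.4) + 2.1·(65.2) = -1986.98
Σ gᵢ = 17 + 23 + 2.1 = 42.1
Vm = -1986.98 / 42.1 = -47.20 mV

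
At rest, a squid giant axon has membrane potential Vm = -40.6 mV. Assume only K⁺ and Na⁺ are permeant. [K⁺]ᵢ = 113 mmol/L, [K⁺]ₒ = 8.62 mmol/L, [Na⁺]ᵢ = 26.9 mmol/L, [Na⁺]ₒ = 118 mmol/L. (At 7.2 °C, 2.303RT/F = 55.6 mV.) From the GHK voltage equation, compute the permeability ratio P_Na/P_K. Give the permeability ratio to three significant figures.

0.110

Let α = P_Na/P_K. GHK: Vm = 55.6·log₁₀[(Kₒ + α·Naₒ)/(Kᵢ + α·Naᵢ)].
10^(Vm/55.6) = 10^(-40.6/55.6) = 0.18612
So 0.18612·(Kᵢ + α·Naᵢ) = Kₒ + α·Naₒ → α = (0.18612·113.0 − 8.62) / (118.0 − 0.18612·26.9)
α = (21.03 − 8.62) / (118.0 − 5.007) = 12.41/113 = 0.1098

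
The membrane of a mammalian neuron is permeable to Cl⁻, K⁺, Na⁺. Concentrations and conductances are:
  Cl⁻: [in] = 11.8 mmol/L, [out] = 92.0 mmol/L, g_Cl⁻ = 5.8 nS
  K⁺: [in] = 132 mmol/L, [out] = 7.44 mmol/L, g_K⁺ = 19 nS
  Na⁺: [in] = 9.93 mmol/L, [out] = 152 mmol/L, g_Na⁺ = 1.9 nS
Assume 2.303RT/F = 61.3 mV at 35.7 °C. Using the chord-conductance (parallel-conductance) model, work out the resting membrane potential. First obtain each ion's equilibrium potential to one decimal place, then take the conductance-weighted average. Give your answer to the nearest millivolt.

E_Cl⁻ = (61.3/-1)·log₁₀(92.0/11.8) = -54.7 mV
E_K⁺ = (61.3/1)·log₁₀(7.44/132) = -76.6 mV
E_Na⁺ = (61.3/1)·log₁₀(152/9.93) = 72.6 mV
Vm = (Σ gᵢEᵢ)/(Σ gᵢ) = (5.8·-54.7 + 19·-76.6 + 1.9·72.6) / (5.8 + 19 + 1.9)
= -1634.72 / 26.7 = -61.23 mV

-61 mV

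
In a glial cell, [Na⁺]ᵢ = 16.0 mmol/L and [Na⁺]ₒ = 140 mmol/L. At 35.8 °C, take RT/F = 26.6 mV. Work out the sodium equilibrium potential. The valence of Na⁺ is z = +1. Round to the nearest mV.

E = (26.6/z) · ln([Na⁺]_out/[Na⁺]_in) with z = +1.
= (26.6/1) · ln(140/16.0) = 26.60 · ln(8.75)
= 26.60 · (2.1691) = 57.70 mV

58 mV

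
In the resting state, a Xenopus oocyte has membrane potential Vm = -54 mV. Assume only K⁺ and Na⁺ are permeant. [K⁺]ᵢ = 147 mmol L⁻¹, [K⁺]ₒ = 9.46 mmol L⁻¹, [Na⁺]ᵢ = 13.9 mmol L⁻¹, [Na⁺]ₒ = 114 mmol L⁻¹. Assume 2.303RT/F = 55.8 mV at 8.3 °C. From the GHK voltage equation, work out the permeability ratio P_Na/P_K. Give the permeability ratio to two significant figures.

Let α = P_Na/P_K. GHK: Vm = 55.8·log₁₀[(Kₒ + α·Naₒ)/(Kᵢ + α·Naᵢ)].
10^(Vm/55.8) = 10^(-54.0/55.8) = 0.10771
So 0.10771·(Kᵢ + α·Naᵢ) = Kₒ + α·Naₒ → α = (0.10771·147.0 − 9.46) / (114.0 − 0.10771·13.9)
α = (15.83 − 9.46) / (114.0 − 1.497) = 6.373/112.5 = 0.05665

0.057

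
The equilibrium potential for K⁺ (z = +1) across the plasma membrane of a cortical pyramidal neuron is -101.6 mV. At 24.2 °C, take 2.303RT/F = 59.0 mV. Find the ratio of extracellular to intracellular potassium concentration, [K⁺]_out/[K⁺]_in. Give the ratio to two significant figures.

log₁₀([out]/[in]) = E·z/(59.0) = -101.6 × 1 / 59.0 = -1.7220
[out]/[in] = 10^(-1.7220) = 0.01897

0.019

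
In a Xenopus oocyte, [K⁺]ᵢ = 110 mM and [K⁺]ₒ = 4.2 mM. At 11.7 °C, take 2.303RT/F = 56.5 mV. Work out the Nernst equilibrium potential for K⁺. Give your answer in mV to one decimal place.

E = (56.5/z) · log₁₀([K⁺]_out/[K⁺]_in) with z = +1.
= (56.5/1) · log₁₀(4.2/110) = 56.50 · log₁₀(0.03818)
= 56.50 · (-1.4181) = -80.13 mV

-80.1 mV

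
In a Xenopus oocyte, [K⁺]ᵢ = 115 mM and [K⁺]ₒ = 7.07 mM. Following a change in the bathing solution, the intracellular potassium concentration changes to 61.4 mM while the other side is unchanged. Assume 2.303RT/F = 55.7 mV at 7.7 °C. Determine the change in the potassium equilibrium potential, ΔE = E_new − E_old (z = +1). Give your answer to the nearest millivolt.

15 mV

E_old = (55.7/1)·log₁₀(7.07/115) = -67.47 mV
E_new = (55.7/1)·log₁₀(7.07/61.4) = -52.29 mV
ΔE = -52.29 − (-67.47) = 15.18 mV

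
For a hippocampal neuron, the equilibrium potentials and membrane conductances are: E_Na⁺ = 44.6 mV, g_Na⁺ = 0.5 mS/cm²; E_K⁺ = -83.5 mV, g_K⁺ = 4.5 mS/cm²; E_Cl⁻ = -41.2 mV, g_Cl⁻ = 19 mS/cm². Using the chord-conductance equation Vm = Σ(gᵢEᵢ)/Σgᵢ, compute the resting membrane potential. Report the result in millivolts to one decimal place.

Σ gᵢEᵢ = 0.5·(44.6) + 4.5·(-83.5) + 19·(-41.2) = -1136.25
Σ gᵢ = 0.5 + 4.5 + 19 = 24
Vm = -1136.25 / 24 = -47.34 mV

-47.3 mV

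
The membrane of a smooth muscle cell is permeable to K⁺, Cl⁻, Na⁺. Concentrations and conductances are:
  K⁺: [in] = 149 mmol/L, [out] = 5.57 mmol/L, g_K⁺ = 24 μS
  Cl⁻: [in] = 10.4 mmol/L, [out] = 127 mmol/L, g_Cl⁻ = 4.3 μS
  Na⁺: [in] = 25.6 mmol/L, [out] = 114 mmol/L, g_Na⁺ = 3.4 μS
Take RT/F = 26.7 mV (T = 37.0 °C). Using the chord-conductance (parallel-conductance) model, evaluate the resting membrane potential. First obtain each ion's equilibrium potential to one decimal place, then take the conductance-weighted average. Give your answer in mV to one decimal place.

-71.3 mV

E_K⁺ = (26.7/1)·ln(5.57/149) = -87.8 mV
E_Cl⁻ = (26.7/-1)·ln(127/10.4) = -66.8 mV
E_Na⁺ = (26.7/1)·ln(114/25.6) = 39.9 mV
Vm = (Σ gᵢEᵢ)/(Σ gᵢ) = (24·-87.8 + 4.3·-66.8 + 3.4·39.9) / (24 + 4.3 + 3.4)
= -2258.78 / 31.7 = -71.25 mV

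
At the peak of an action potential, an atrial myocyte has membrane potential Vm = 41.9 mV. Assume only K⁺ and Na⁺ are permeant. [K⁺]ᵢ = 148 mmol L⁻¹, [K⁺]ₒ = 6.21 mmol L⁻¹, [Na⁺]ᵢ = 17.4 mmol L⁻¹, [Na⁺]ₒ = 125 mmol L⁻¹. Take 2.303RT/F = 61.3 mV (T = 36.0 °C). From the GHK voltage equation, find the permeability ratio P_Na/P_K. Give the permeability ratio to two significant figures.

17

Let α = P_Na/P_K. GHK: Vm = 61.3·log₁₀[(Kₒ + α·Naₒ)/(Kᵢ + α·Naᵢ)].
10^(Vm/61.3) = 10^(41.9/61.3) = 4.8253
So 4.8253·(Kᵢ + α·Naᵢ) = Kₒ + α·Naₒ → α = (4.8253·148.0 − 6.21) / (125.0 − 4.8253·17.4)
α = (714.1 − 6.21) / (125.0 − 83.96) = 707.9/41.04 = 17.25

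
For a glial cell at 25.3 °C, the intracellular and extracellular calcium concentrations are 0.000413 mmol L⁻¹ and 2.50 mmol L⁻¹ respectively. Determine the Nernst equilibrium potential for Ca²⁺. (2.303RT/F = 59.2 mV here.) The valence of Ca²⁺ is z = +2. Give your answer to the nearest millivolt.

112 mV

E = (59.2/z) · log₁₀([Ca²⁺]_out/[Ca²⁺]_in) with z = +2.
= (59.2/2) · log₁₀(2.50/0.000413) = 29.60 · log₁₀(6053)
= 29.60 · (3.7820) = 111.95 mV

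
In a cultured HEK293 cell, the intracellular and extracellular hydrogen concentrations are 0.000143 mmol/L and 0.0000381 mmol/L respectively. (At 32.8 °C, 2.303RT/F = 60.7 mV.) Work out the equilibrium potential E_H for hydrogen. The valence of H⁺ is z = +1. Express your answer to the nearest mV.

-35 mV

E = (60.7/z) · log₁₀([H⁺]_out/[H⁺]_in) with z = +1.
= (60.7/1) · log₁₀(0.0000381/0.000143) = 60.70 · log₁₀(0.2664)
= 60.70 · (-0.5744) = -34.87 mV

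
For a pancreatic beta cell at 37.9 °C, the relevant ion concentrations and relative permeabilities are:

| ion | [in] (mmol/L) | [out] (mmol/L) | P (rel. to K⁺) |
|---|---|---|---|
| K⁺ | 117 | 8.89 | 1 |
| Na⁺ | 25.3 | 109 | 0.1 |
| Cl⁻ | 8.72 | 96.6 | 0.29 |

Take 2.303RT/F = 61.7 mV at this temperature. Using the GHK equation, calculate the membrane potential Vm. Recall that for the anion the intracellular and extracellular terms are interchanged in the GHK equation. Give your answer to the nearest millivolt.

-51 mV

Vm = 61.7 · log₁₀[(Σ P·[cation]ₒ + Σ P·[anion]ᵢ) / (Σ P·[cation]ᵢ + Σ P·[anion]ₒ)]
Numerator = 1×8.89 + 0.1×109 + 0.29×8.72 = 22.32
Denominator = 1×117 + 0.1×25.3 + 0.29×96.6 = 147.5
Vm = 61.7 · log₁₀(0.15127) = 61.7 × (-0.8203) = -50.61 mV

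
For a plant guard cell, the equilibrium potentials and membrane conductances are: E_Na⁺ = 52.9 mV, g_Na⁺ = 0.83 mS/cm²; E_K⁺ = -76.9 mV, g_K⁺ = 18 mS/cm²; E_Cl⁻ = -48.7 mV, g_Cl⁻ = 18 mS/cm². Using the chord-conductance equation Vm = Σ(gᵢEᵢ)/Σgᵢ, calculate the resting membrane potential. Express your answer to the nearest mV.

Σ gᵢEᵢ = 0.83·(52.9) + 18·(-76.9) + 18·(-48.7) = -2216.89
Σ gᵢ = 0.83 + 18 + 18 = 36.83
Vm = -2216.89 / 36.83 = -60.19 mV

-60 mV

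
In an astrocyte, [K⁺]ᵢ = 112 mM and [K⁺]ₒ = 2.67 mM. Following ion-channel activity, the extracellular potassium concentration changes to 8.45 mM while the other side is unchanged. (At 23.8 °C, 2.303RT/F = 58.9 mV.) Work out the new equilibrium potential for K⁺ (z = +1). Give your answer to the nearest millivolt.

-66 mV

After the shift: [K⁺]_out = 8.45, [K⁺]_in = 112 mM.
E_new = (58.9/1)·log₁₀(8.45/112) = 58.90 · (-1.1224) = -66.11 mV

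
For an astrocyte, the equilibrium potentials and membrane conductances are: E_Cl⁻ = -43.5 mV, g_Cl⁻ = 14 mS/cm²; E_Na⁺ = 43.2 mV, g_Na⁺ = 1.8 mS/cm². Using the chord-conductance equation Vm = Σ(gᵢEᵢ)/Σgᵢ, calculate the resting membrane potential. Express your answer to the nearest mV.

-34 mV

Σ gᵢEᵢ = 14·(-43.5) + 1.8·(43.2) = -531.24
Σ gᵢ = 14 + 1.8 = 15.8
Vm = -531.24 / 15.8 = -33.62 mV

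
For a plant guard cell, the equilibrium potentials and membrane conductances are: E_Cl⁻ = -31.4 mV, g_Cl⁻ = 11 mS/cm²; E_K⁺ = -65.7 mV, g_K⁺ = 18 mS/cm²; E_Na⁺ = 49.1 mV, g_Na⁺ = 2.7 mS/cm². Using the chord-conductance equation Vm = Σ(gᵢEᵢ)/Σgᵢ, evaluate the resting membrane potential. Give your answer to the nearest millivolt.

Σ gᵢEᵢ = 11·(-31.4) + 18·(-65.7) + 2.7·(49.1) = -1395.43
Σ gᵢ = 11 + 18 + 2.7 = 31.7
Vm = -1395.43 / 31.7 = -44.02 mV

-44 mV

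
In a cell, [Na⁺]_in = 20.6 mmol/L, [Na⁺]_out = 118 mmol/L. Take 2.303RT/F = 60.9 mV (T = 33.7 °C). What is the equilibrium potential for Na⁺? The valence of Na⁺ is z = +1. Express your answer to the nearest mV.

E = (60.9/z) · log₁₀([Na⁺]_out/[Na⁺]_in) with z = +1.
= (60.9/1) · log₁₀(118/20.6) = 60.90 · log₁₀(5.728)
= 60.90 · (0.7580) = 46.16 mV

46 mV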